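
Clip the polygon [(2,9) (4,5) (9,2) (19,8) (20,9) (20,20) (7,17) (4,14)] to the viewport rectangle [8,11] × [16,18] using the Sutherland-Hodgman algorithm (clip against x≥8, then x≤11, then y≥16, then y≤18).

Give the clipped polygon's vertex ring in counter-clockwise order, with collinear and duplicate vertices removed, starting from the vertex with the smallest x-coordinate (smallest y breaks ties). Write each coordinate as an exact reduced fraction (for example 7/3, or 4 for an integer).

Clipped polygon: [(8,16) (11,16) (11,233/13) (8,224/13)]

1. After x ≥ 8: [(8,13/5) (9,2) (19,8) (20,9) (20,20) (8,224/13)]
2. After x ≤ 11: [(8,13/5) (9,2) (11,16/5) (11,233/13) (8,224/13)]
3. After y ≥ 16: [(8,16) (11,16) (11,233/13) (8,224/13)]
4. After y ≤ 18: [(8,16) (11,16) (11,233/13) (8,224/13)]
5. Canonical ring: [(8,16) (11,16) (11,233/13) (8,224/13)]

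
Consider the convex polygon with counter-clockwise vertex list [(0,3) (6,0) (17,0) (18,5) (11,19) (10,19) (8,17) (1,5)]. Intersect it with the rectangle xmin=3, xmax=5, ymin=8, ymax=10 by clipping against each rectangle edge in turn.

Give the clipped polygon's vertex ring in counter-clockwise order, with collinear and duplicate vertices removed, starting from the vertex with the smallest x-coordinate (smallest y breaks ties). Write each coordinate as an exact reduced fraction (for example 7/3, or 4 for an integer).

1. After x ≥ 3: [(3,3/2) (6,0) (17,0) (18,5) (11,19) (10,19) (8,17) (3,59/7)]
2. After x ≤ 5: [(3,3/2) (5,1/2) (5,83/7) (3,59/7)]
3. After y ≥ 8: [(3,8) (5,8) (5,83/7) (3,59/7)]
4. After y ≤ 10: [(3,8) (5,8) (5,10) (47/12,10) (3,59/7)]
5. Canonical ring: [(3,8) (5,8) (5,10) (47/12,10) (3,59/7)]

Clipped polygon: [(3,8) (5,8) (5,10) (47/12,10) (3,59/7)]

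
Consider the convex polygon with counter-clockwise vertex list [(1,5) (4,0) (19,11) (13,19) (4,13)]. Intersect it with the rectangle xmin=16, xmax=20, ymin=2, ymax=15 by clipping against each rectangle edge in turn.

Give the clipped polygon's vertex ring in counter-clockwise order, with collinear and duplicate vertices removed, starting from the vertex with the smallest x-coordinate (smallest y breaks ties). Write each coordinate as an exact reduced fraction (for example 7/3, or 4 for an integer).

Clipped polygon: [(16,44/5) (19,11) (16,15)]

1. After x ≥ 16: [(16,44/5) (19,11) (16,15)]
2. After x ≤ 20: [(16,44/5) (19,11) (16,15)]
3. After y ≥ 2: [(16,44/5) (19,11) (16,15)]
4. After y ≤ 15: [(16,44/5) (19,11) (16,15)]
5. Canonical ring: [(16,44/5) (19,11) (16,15)]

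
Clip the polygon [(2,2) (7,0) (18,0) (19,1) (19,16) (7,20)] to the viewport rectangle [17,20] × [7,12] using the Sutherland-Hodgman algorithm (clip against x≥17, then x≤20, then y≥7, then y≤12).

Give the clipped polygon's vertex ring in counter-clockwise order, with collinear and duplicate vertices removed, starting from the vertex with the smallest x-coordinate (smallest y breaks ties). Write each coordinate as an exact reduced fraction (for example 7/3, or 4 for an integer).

Clipped polygon: [(17,7) (19,7) (19,12) (17,12)]

1. After x ≥ 17: [(17,0) (18,0) (19,1) (19,16) (17,50/3)]
2. After x ≤ 20: [(17,0) (18,0) (19,1) (19,16) (17,50/3)]
3. After y ≥ 7: [(17,7) (19,7) (19,16) (17,50/3)]
4. After y ≤ 12: [(17,12) (17,7) (19,7) (19,12)]
5. Canonical ring: [(17,7) (19,7) (19,12) (17,12)]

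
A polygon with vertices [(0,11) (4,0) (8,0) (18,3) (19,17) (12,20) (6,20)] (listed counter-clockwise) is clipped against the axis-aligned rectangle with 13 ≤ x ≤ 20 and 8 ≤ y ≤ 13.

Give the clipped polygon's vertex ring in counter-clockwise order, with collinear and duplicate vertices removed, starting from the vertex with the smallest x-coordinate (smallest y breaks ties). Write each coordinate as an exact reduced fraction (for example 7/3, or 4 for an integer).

Clipped polygon: [(13,8) (257/14,8) (131/7,13) (13,13)]

1. After x ≥ 13: [(13,3/2) (18,3) (19,17) (13,137/7)]
2. After x ≤ 20: [(13,3/2) (18,3) (19,17) (13,137/7)]
3. After y ≥ 8: [(13,8) (257/14,8) (19,17) (13,137/7)]
4. After y ≤ 13: [(13,13) (13,8) (257/14,8) (131/7,13)]
5. Canonical ring: [(13,8) (257/14,8) (131/7,13) (13,13)]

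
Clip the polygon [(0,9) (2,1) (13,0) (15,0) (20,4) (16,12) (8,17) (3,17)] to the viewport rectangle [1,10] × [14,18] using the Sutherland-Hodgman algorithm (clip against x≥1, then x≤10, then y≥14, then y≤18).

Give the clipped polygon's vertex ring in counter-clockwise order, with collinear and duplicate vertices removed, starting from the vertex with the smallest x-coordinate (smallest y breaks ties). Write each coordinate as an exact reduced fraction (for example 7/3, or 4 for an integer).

Clipped polygon: [(15/8,14) (10,14) (10,63/4) (8,17) (3,17)]

1. After x ≥ 1: [(1,35/3) (1,5) (2,1) (13,0) (15,0) (20,4) (16,12) (8,17) (3,17)]
2. After x ≤ 10: [(1,35/3) (1,5) (2,1) (10,3/11) (10,63/4) (8,17) (3,17)]
3. After y ≥ 14: [(15/8,14) (10,14) (10,63/4) (8,17) (3,17)]
4. After y ≤ 18: [(15/8,14) (10,14) (10,63/4) (8,17) (3,17)]
5. Canonical ring: [(15/8,14) (10,14) (10,63/4) (8,17) (3,17)]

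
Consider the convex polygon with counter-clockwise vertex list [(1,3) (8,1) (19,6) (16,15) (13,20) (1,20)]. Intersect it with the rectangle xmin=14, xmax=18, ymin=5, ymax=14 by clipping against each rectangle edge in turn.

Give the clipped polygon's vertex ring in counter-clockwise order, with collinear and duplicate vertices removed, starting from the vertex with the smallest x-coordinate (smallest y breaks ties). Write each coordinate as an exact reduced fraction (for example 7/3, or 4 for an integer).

Clipped polygon: [(14,5) (84/5,5) (18,61/11) (18,9) (49/3,14) (14,14)]

1. After x ≥ 14: [(14,41/11) (19,6) (16,15) (14,55/3)]
2. After x ≤ 18: [(14,41/11) (18,61/11) (18,9) (16,15) (14,55/3)]
3. After y ≥ 5: [(14,5) (84/5,5) (18,61/11) (18,9) (16,15) (14,55/3)]
4. After y ≤ 14: [(14,14) (14,5) (84/5,5) (18,61/11) (18,9) (49/3,14)]
5. Canonical ring: [(14,5) (84/5,5) (18,61/11) (18,9) (49/3,14) (14,14)]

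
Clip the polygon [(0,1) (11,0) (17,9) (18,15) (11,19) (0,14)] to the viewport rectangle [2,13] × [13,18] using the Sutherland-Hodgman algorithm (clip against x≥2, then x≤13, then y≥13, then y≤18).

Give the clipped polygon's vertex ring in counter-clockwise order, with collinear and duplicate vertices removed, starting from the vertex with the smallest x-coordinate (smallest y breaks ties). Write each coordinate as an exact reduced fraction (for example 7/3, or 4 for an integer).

1. After x ≥ 2: [(2,9/11) (11,0) (17,9) (18,15) (11,19) (2,164/11)]
2. After x ≤ 13: [(2,9/11) (11,0) (13,3) (13,125/7) (11,19) (2,164/11)]
3. After y ≥ 13: [(2,13) (13,13) (13,125/7) (11,19) (2,164/11)]
4. After y ≤ 18: [(2,13) (13,13) (13,125/7) (51/4,18) (44/5,18) (2,164/11)]
5. Canonical ring: [(2,13) (13,13) (13,125/7) (51/4,18) (44/5,18) (2,164/11)]

Clipped polygon: [(2,13) (13,13) (13,125/7) (51/4,18) (44/5,18) (2,164/11)]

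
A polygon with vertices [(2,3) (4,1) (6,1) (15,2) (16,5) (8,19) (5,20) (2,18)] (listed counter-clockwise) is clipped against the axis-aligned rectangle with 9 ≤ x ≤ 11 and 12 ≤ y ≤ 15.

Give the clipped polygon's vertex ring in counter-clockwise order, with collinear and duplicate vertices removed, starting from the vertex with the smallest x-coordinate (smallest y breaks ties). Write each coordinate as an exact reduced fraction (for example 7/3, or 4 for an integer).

Clipped polygon: [(9,12) (11,12) (11,55/4) (72/7,15) (9,15)]

1. After x ≥ 9: [(9,4/3) (15,2) (16,5) (9,69/4)]
2. After x ≤ 11: [(9,4/3) (11,14/9) (11,55/4) (9,69/4)]
3. After y ≥ 12: [(9,12) (11,12) (11,55/4) (9,69/4)]
4. After y ≤ 15: [(9,15) (9,12) (11,12) (11,55/4) (72/7,15)]
5. Canonical ring: [(9,12) (11,12) (11,55/4) (72/7,15) (9,15)]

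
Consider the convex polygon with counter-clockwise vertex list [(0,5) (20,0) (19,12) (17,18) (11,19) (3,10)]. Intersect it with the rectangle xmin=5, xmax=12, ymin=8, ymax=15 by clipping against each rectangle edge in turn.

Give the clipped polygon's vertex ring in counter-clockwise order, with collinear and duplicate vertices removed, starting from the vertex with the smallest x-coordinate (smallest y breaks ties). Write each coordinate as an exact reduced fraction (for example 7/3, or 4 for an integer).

Clipped polygon: [(5,8) (12,8) (12,15) (67/9,15) (5,49/4)]

1. After x ≥ 5: [(5,15/4) (20,0) (19,12) (17,18) (11,19) (5,49/4)]
2. After x ≤ 12: [(5,15/4) (12,2) (12,113/6) (11,19) (5,49/4)]
3. After y ≥ 8: [(5,8) (12,8) (12,113/6) (11,19) (5,49/4)]
4. After y ≤ 15: [(5,8) (12,8) (12,15) (67/9,15) (5,49/4)]
5. Canonical ring: [(5,8) (12,8) (12,15) (67/9,15) (5,49/4)]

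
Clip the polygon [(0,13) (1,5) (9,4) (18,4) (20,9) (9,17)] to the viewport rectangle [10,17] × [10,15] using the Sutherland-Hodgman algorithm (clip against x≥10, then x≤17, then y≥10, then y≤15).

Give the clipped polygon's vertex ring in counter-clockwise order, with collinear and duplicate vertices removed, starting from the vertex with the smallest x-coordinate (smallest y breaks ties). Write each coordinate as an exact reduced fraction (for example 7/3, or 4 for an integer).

1. After x ≥ 10: [(10,4) (18,4) (20,9) (10,179/11)]
2. After x ≤ 17: [(10,4) (17,4) (17,123/11) (10,179/11)]
3. After y ≥ 10: [(10,10) (17,10) (17,123/11) (10,179/11)]
4. After y ≤ 15: [(10,15) (10,10) (17,10) (17,123/11) (47/4,15)]
5. Canonical ring: [(10,10) (17,10) (17,123/11) (47/4,15) (10,15)]

Clipped polygon: [(10,10) (17,10) (17,123/11) (47/4,15) (10,15)]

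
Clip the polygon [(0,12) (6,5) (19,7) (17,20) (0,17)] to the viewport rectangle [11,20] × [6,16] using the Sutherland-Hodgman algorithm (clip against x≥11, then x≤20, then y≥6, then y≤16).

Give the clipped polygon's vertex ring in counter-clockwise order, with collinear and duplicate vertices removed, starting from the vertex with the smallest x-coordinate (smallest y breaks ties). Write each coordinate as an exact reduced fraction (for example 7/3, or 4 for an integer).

1. After x ≥ 11: [(11,75/13) (19,7) (17,20) (11,322/17)]
2. After x ≤ 20: [(11,75/13) (19,7) (17,20) (11,322/17)]
3. After y ≥ 6: [(11,6) (25/2,6) (19,7) (17,20) (11,322/17)]
4. After y ≤ 16: [(11,16) (11,6) (25/2,6) (19,7) (229/13,16)]
5. Canonical ring: [(11,6) (25/2,6) (19,7) (229/13,16) (11,16)]

Clipped polygon: [(11,6) (25/2,6) (19,7) (229/13,16) (11,16)]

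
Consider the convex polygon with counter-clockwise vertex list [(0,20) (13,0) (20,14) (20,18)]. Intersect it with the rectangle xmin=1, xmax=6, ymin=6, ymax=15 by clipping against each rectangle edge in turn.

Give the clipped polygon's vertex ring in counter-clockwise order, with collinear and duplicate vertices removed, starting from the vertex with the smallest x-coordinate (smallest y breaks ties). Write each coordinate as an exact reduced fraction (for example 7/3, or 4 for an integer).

Clipped polygon: [(13/4,15) (6,140/13) (6,15)]

1. After x ≥ 1: [(1,199/10) (1,240/13) (13,0) (20,14) (20,18)]
2. After x ≤ 6: [(6,97/5) (1,199/10) (1,240/13) (6,140/13)]
3. After y ≥ 6: [(6,97/5) (1,199/10) (1,240/13) (6,140/13)]
4. After y ≤ 15: [(6,15) (13/4,15) (6,140/13)]
5. Canonical ring: [(13/4,15) (6,140/13) (6,15)]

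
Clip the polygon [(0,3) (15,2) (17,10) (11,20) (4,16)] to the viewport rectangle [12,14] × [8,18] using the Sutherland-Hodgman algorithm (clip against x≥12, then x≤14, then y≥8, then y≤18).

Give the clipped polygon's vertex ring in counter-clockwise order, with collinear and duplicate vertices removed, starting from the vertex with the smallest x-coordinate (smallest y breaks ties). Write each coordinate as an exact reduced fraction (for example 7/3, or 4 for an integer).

1. After x ≥ 12: [(12,11/5) (15,2) (17,10) (12,55/3)]
2. After x ≤ 14: [(12,11/5) (14,31/15) (14,15) (12,55/3)]
3. After y ≥ 8: [(12,8) (14,8) (14,15) (12,55/3)]
4. After y ≤ 18: [(12,18) (12,8) (14,8) (14,15) (61/5,18)]
5. Canonical ring: [(12,8) (14,8) (14,15) (61/5,18) (12,18)]

Clipped polygon: [(12,8) (14,8) (14,15) (61/5,18) (12,18)]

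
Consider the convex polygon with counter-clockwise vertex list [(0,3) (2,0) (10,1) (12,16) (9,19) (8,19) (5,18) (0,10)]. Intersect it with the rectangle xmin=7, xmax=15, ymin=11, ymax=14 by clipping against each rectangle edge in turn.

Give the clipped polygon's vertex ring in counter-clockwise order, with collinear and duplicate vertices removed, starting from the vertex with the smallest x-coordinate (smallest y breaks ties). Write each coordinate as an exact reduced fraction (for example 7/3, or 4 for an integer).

Clipped polygon: [(7,11) (34/3,11) (176/15,14) (7,14)]

1. After x ≥ 7: [(7,5/8) (10,1) (12,16) (9,19) (8,19) (7,56/3)]
2. After x ≤ 15: [(7,5/8) (10,1) (12,16) (9,19) (8,19) (7,56/3)]
3. After y ≥ 11: [(7,11) (34/3,11) (12,16) (9,19) (8,19) (7,56/3)]
4. After y ≤ 14: [(7,14) (7,11) (34/3,11) (176/15,14)]
5. Canonical ring: [(7,11) (34/3,11) (176/15,14) (7,14)]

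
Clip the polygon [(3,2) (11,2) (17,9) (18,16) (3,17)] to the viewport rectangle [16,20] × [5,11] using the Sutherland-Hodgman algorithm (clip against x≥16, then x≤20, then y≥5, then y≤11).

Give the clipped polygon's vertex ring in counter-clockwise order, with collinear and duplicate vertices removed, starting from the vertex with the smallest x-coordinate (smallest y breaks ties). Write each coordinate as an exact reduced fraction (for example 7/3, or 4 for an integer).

1. After x ≥ 16: [(16,47/6) (17,9) (18,16) (16,242/15)]
2. After x ≤ 20: [(16,47/6) (17,9) (18,16) (16,242/15)]
3. After y ≥ 5: [(16,47/6) (17,9) (18,16) (16,242/15)]
4. After y ≤ 11: [(16,11) (16,47/6) (17,9) (121/7,11)]
5. Canonical ring: [(16,47/6) (17,9) (121/7,11) (16,11)]

Clipped polygon: [(16,47/6) (17,9) (121/7,11) (16,11)]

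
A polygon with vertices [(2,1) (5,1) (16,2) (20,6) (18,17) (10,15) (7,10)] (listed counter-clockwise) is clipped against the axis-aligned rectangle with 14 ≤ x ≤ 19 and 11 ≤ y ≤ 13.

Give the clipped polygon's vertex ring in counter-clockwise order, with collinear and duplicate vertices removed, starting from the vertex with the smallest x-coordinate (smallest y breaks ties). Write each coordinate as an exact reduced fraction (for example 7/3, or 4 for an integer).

Clipped polygon: [(14,11) (19,11) (19,23/2) (206/11,13) (14,13)]

1. After x ≥ 14: [(14,20/11) (16,2) (20,6) (18,17) (14,16)]
2. After x ≤ 19: [(14,20/11) (16,2) (19,5) (19,23/2) (18,17) (14,16)]
3. After y ≥ 11: [(14,11) (19,11) (19,23/2) (18,17) (14,16)]
4. After y ≤ 13: [(14,13) (14,11) (19,11) (19,23/2) (206/11,13)]
5. Canonical ring: [(14,11) (19,11) (19,23/2) (206/11,13) (14,13)]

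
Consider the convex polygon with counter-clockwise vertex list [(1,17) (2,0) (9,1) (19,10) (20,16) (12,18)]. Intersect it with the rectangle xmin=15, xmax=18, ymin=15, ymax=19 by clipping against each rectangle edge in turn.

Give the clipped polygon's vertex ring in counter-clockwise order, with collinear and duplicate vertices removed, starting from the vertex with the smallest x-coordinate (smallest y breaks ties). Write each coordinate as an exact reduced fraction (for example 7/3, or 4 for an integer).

1. After x ≥ 15: [(15,32/5) (19,10) (20,16) (15,69/4)]
2. After x ≤ 18: [(15,32/5) (18,91/10) (18,33/2) (15,69/4)]
3. After y ≥ 15: [(15,15) (18,15) (18,33/2) (15,69/4)]
4. After y ≤ 19: [(15,15) (18,15) (18,33/2) (15,69/4)]
5. Canonical ring: [(15,15) (18,15) (18,33/2) (15,69/4)]

Clipped polygon: [(15,15) (18,15) (18,33/2) (15,69/4)]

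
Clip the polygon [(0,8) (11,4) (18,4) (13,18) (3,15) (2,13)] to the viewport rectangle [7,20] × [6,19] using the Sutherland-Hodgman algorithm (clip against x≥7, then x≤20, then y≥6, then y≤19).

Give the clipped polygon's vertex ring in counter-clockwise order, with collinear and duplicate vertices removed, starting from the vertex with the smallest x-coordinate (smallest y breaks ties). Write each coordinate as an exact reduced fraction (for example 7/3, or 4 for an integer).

1. After x ≥ 7: [(7,60/11) (11,4) (18,4) (13,18) (7,81/5)]
2. After x ≤ 20: [(7,60/11) (11,4) (18,4) (13,18) (7,81/5)]
3. After y ≥ 6: [(7,6) (121/7,6) (13,18) (7,81/5)]
4. After y ≤ 19: [(7,6) (121/7,6) (13,18) (7,81/5)]
5. Canonical ring: [(7,6) (121/7,6) (13,18) (7,81/5)]

Clipped polygon: [(7,6) (121/7,6) (13,18) (7,81/5)]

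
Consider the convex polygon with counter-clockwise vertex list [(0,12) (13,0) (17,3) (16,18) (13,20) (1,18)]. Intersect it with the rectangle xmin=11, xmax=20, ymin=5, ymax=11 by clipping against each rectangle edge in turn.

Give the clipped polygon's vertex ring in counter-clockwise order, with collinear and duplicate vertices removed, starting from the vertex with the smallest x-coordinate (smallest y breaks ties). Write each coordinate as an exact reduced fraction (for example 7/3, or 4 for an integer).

1. After x ≥ 11: [(11,24/13) (13,0) (17,3) (16,18) (13,20) (11,59/3)]
2. After x ≤ 20: [(11,24/13) (13,0) (17,3) (16,18) (13,20) (11,59/3)]
3. After y ≥ 5: [(11,5) (253/15,5) (16,18) (13,20) (11,59/3)]
4. After y ≤ 11: [(11,11) (11,5) (253/15,5) (247/15,11)]
5. Canonical ring: [(11,5) (253/15,5) (247/15,11) (11,11)]

Clipped polygon: [(11,5) (253/15,5) (247/15,11) (11,11)]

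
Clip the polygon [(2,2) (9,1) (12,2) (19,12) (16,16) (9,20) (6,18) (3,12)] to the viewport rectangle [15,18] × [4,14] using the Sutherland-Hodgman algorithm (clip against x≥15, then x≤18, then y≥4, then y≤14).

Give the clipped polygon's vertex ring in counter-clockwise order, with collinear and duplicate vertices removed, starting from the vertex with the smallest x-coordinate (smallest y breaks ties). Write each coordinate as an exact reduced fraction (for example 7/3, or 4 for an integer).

Clipped polygon: [(15,44/7) (18,74/7) (18,40/3) (35/2,14) (15,14)]

1. After x ≥ 15: [(15,44/7) (19,12) (16,16) (15,116/7)]
2. After x ≤ 18: [(15,44/7) (18,74/7) (18,40/3) (16,16) (15,116/7)]
3. After y ≥ 4: [(15,44/7) (18,74/7) (18,40/3) (16,16) (15,116/7)]
4. After y ≤ 14: [(15,14) (15,44/7) (18,74/7) (18,40/3) (35/2,14)]
5. Canonical ring: [(15,44/7) (18,74/7) (18,40/3) (35/2,14) (15,14)]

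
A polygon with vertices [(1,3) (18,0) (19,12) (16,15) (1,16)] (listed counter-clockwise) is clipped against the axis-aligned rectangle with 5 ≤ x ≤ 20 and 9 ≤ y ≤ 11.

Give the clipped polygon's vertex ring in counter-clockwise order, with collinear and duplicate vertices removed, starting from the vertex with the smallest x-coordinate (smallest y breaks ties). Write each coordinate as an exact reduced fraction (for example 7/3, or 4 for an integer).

Clipped polygon: [(5,9) (75/4,9) (227/12,11) (5,11)]

1. After x ≥ 5: [(5,39/17) (18,0) (19,12) (16,15) (5,236/15)]
2. After x ≤ 20: [(5,39/17) (18,0) (19,12) (16,15) (5,236/15)]
3. After y ≥ 9: [(5,9) (75/4,9) (19,12) (16,15) (5,236/15)]
4. After y ≤ 11: [(5,11) (5,9) (75/4,9) (227/12,11)]
5. Canonical ring: [(5,9) (75/4,9) (227/12,11) (5,11)]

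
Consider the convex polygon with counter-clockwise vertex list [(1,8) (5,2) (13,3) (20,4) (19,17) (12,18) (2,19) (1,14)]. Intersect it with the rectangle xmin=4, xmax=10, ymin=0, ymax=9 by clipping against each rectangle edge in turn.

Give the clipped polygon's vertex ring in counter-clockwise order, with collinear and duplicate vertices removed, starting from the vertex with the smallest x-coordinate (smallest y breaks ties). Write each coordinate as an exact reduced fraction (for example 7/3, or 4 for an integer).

Clipped polygon: [(4,7/2) (5,2) (10,21/8) (10,9) (4,9)]

1. After x ≥ 4: [(4,7/2) (5,2) (13,3) (20,4) (19,17) (12,18) (4,94/5)]
2. After x ≤ 10: [(4,7/2) (5,2) (10,21/8) (10,91/5) (4,94/5)]
3. After y ≥ 0: [(4,7/2) (5,2) (10,21/8) (10,91/5) (4,94/5)]
4. After y ≤ 9: [(4,9) (4,7/2) (5,2) (10,21/8) (10,9)]
5. Canonical ring: [(4,7/2) (5,2) (10,21/8) (10,9) (4,9)]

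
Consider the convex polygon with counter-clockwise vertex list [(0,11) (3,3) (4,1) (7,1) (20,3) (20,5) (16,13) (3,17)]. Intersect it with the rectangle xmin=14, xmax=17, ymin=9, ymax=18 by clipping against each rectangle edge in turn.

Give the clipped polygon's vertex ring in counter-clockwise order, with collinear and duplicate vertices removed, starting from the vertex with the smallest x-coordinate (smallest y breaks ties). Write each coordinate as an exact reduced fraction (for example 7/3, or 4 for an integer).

1. After x ≥ 14: [(14,27/13) (20,3) (20,5) (16,13) (14,177/13)]
2. After x ≤ 17: [(14,27/13) (17,33/13) (17,11) (16,13) (14,177/13)]
3. After y ≥ 9: [(14,9) (17,9) (17,11) (16,13) (14,177/13)]
4. After y ≤ 18: [(14,9) (17,9) (17,11) (16,13) (14,177/13)]
5. Canonical ring: [(14,9) (17,9) (17,11) (16,13) (14,177/13)]

Clipped polygon: [(14,9) (17,9) (17,11) (16,13) (14,177/13)]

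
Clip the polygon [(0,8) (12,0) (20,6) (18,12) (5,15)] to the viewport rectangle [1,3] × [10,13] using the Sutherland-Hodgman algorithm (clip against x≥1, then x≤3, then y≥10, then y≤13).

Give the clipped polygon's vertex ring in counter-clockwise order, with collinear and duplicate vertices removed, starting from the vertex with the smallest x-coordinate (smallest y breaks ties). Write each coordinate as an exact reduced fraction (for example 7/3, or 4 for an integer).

1. After x ≥ 1: [(1,47/5) (1,22/3) (12,0) (20,6) (18,12) (5,15)]
2. After x ≤ 3: [(3,61/5) (1,47/5) (1,22/3) (3,6)]
3. After y ≥ 10: [(3,10) (3,61/5) (10/7,10)]
4. After y ≤ 13: [(3,10) (3,61/5) (10/7,10)]
5. Canonical ring: [(10/7,10) (3,10) (3,61/5)]

Clipped polygon: [(10/7,10) (3,10) (3,61/5)]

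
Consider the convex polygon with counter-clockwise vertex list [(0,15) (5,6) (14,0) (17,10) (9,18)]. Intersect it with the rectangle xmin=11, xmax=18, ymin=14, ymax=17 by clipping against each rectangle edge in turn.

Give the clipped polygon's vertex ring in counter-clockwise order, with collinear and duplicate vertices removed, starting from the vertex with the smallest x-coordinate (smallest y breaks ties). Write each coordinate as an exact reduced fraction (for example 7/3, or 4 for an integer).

Clipped polygon: [(11,14) (13,14) (11,16)]

1. After x ≥ 11: [(11,2) (14,0) (17,10) (11,16)]
2. After x ≤ 18: [(11,2) (14,0) (17,10) (11,16)]
3. After y ≥ 14: [(11,14) (13,14) (11,16)]
4. After y ≤ 17: [(11,14) (13,14) (11,16)]
5. Canonical ring: [(11,14) (13,14) (11,16)]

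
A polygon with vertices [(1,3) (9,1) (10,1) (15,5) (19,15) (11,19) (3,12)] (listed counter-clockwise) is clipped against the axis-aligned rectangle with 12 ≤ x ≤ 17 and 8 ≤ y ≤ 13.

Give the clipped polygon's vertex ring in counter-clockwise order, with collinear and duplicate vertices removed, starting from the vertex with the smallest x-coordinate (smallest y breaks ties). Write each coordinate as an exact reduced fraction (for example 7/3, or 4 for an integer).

1. After x ≥ 12: [(12,13/5) (15,5) (19,15) (12,37/2)]
2. After x ≤ 17: [(12,13/5) (15,5) (17,10) (17,16) (12,37/2)]
3. After y ≥ 8: [(12,8) (81/5,8) (17,10) (17,16) (12,37/2)]
4. After y ≤ 13: [(12,13) (12,8) (81/5,8) (17,10) (17,13)]
5. Canonical ring: [(12,8) (81/5,8) (17,10) (17,13) (12,13)]

Clipped polygon: [(12,8) (81/5,8) (17,10) (17,13) (12,13)]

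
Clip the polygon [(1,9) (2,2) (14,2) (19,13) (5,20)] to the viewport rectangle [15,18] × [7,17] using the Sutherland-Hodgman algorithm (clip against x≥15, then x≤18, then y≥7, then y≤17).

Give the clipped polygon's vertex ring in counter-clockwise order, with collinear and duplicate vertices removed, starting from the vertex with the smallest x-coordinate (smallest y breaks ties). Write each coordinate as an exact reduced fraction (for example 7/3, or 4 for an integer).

1. After x ≥ 15: [(15,21/5) (19,13) (15,15)]
2. After x ≤ 18: [(15,21/5) (18,54/5) (18,27/2) (15,15)]
3. After y ≥ 7: [(15,7) (179/11,7) (18,54/5) (18,27/2) (15,15)]
4. After y ≤ 17: [(15,7) (179/11,7) (18,54/5) (18,27/2) (15,15)]
5. Canonical ring: [(15,7) (179/11,7) (18,54/5) (18,27/2) (15,15)]

Clipped polygon: [(15,7) (179/11,7) (18,54/5) (18,27/2) (15,15)]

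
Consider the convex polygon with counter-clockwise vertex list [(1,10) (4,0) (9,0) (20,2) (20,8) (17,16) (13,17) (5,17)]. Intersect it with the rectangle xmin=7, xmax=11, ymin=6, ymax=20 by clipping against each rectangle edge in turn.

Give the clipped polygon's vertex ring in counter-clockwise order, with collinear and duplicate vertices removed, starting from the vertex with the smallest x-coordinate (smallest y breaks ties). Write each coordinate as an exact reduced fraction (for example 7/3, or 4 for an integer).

Clipped polygon: [(7,6) (11,6) (11,17) (7,17)]

1. After x ≥ 7: [(7,0) (9,0) (20,2) (20,8) (17,16) (13,17) (7,17)]
2. After x ≤ 11: [(7,0) (9,0) (11,4/11) (11,17) (7,17)]
3. After y ≥ 6: [(7,6) (11,6) (11,17) (7,17)]
4. After y ≤ 20: [(7,6) (11,6) (11,17) (7,17)]
5. Canonical ring: [(7,6) (11,6) (11,17) (7,17)]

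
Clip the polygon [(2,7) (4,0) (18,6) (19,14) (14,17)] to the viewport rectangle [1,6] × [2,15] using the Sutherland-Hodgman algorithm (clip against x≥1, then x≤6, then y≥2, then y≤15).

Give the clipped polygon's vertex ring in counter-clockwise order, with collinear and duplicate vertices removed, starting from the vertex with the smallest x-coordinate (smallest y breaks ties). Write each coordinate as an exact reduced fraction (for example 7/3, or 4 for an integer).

Clipped polygon: [(2,7) (24/7,2) (6,2) (6,31/3)]

1. After x ≥ 1: [(2,7) (4,0) (18,6) (19,14) (14,17)]
2. After x ≤ 6: [(6,31/3) (2,7) (4,0) (6,6/7)]
3. After y ≥ 2: [(6,2) (6,31/3) (2,7) (24/7,2)]
4. After y ≤ 15: [(6,2) (6,31/3) (2,7) (24/7,2)]
5. Canonical ring: [(2,7) (24/7,2) (6,2) (6,31/3)]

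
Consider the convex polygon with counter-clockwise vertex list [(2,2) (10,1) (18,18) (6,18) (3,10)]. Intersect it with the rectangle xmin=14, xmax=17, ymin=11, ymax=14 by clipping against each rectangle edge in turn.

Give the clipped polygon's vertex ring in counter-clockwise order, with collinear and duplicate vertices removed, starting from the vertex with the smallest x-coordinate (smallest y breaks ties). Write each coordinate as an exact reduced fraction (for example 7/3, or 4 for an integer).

1. After x ≥ 14: [(14,19/2) (18,18) (14,18)]
2. After x ≤ 17: [(14,19/2) (17,127/8) (17,18) (14,18)]
3. After y ≥ 11: [(14,11) (250/17,11) (17,127/8) (17,18) (14,18)]
4. After y ≤ 14: [(14,14) (14,11) (250/17,11) (274/17,14)]
5. Canonical ring: [(14,11) (250/17,11) (274/17,14) (14,14)]

Clipped polygon: [(14,11) (250/17,11) (274/17,14) (14,14)]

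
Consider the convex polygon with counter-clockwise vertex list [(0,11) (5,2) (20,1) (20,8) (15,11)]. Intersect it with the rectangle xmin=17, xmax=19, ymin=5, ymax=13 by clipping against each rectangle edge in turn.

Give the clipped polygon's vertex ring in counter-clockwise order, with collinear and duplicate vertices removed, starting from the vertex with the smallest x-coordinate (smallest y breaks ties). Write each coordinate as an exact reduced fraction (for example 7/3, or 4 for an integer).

1. After x ≥ 17: [(17,6/5) (20,1) (20,8) (17,49/5)]
2. After x ≤ 19: [(17,6/5) (19,16/15) (19,43/5) (17,49/5)]
3. After y ≥ 5: [(17,5) (19,5) (19,43/5) (17,49/5)]
4. After y ≤ 13: [(17,5) (19,5) (19,43/5) (17,49/5)]
5. Canonical ring: [(17,5) (19,5) (19,43/5) (17,49/5)]

Clipped polygon: [(17,5) (19,5) (19,43/5) (17,49/5)]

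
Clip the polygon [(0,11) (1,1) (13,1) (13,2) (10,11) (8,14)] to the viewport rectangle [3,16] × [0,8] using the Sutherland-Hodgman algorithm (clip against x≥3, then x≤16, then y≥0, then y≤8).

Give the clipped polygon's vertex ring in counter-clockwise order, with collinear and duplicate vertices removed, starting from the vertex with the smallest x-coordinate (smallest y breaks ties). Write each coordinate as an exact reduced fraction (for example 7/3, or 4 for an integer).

1. After x ≥ 3: [(3,97/8) (3,1) (13,1) (13,2) (10,11) (8,14)]
2. After x ≤ 16: [(3,97/8) (3,1) (13,1) (13,2) (10,11) (8,14)]
3. After y ≥ 0: [(3,97/8) (3,1) (13,1) (13,2) (10,11) (8,14)]
4. After y ≤ 8: [(3,8) (3,1) (13,1) (13,2) (11,8)]
5. Canonical ring: [(3,1) (13,1) (13,2) (11,8) (3,8)]

Clipped polygon: [(3,1) (13,1) (13,2) (11,8) (3,8)]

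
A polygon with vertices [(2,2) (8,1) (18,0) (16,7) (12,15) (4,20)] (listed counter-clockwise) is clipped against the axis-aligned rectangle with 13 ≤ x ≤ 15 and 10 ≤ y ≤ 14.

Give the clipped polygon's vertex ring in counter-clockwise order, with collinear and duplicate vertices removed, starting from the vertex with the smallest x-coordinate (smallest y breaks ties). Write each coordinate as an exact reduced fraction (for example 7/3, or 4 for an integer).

Clipped polygon: [(13,10) (29/2,10) (13,13)]

1. After x ≥ 13: [(13,1/2) (18,0) (16,7) (13,13)]
2. After x ≤ 15: [(13,1/2) (15,3/10) (15,9) (13,13)]
3. After y ≥ 10: [(13,10) (29/2,10) (13,13)]
4. After y ≤ 14: [(13,10) (29/2,10) (13,13)]
5. Canonical ring: [(13,10) (29/2,10) (13,13)]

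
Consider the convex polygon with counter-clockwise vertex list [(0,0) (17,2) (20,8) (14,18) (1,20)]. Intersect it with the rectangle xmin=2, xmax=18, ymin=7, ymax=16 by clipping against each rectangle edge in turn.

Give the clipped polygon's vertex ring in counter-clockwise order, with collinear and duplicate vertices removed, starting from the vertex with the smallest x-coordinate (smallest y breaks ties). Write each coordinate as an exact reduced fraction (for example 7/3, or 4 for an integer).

1. After x ≥ 2: [(2,4/17) (17,2) (20,8) (14,18) (2,258/13)]
2. After x ≤ 18: [(2,4/17) (17,2) (18,4) (18,34/3) (14,18) (2,258/13)]
3. After y ≥ 7: [(2,7) (18,7) (18,34/3) (14,18) (2,258/13)]
4. After y ≤ 16: [(2,16) (2,7) (18,7) (18,34/3) (76/5,16)]
5. Canonical ring: [(2,7) (18,7) (18,34/3) (76/5,16) (2,16)]

Clipped polygon: [(2,7) (18,7) (18,34/3) (76/5,16) (2,16)]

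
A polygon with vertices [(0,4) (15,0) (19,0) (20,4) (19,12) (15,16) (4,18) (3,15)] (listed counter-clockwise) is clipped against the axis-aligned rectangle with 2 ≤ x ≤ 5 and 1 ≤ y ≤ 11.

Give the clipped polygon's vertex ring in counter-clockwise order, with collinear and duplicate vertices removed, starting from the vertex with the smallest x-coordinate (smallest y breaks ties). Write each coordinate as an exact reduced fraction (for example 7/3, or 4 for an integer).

1. After x ≥ 2: [(2,34/3) (2,52/15) (15,0) (19,0) (20,4) (19,12) (15,16) (4,18) (3,15)]
2. After x ≤ 5: [(2,34/3) (2,52/15) (5,8/3) (5,196/11) (4,18) (3,15)]
3. After y ≥ 1: [(2,34/3) (2,52/15) (5,8/3) (5,196/11) (4,18) (3,15)]
4. After y ≤ 11: [(2,11) (2,52/15) (5,8/3) (5,11)]
5. Canonical ring: [(2,52/15) (5,8/3) (5,11) (2,11)]

Clipped polygon: [(2,52/15) (5,8/3) (5,11) (2,11)]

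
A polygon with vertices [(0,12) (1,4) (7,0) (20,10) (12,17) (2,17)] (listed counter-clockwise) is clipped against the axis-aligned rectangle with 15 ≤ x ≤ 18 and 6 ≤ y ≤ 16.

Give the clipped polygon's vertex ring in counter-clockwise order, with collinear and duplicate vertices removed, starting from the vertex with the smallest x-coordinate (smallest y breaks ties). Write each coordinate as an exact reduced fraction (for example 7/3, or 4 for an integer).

Clipped polygon: [(15,80/13) (18,110/13) (18,47/4) (15,115/8)]

1. After x ≥ 15: [(15,80/13) (20,10) (15,115/8)]
2. After x ≤ 18: [(15,80/13) (18,110/13) (18,47/4) (15,115/8)]
3. After y ≥ 6: [(15,80/13) (18,110/13) (18,47/4) (15,115/8)]
4. After y ≤ 16: [(15,80/13) (18,110/13) (18,47/4) (15,115/8)]
5. Canonical ring: [(15,80/13) (18,110/13) (18,47/4) (15,115/8)]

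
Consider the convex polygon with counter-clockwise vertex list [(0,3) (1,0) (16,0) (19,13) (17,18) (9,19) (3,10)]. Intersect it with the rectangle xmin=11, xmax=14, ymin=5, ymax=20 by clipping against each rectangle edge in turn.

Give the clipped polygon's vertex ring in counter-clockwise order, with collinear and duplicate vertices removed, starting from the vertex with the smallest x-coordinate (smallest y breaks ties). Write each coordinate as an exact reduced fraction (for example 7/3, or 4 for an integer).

Clipped polygon: [(11,5) (14,5) (14,147/8) (11,75/4)]

1. After x ≥ 11: [(11,0) (16,0) (19,13) (17,18) (11,75/4)]
2. After x ≤ 14: [(11,0) (14,0) (14,147/8) (11,75/4)]
3. After y ≥ 5: [(11,5) (14,5) (14,147/8) (11,75/4)]
4. After y ≤ 20: [(11,5) (14,5) (14,147/8) (11,75/4)]
5. Canonical ring: [(11,5) (14,5) (14,147/8) (11,75/4)]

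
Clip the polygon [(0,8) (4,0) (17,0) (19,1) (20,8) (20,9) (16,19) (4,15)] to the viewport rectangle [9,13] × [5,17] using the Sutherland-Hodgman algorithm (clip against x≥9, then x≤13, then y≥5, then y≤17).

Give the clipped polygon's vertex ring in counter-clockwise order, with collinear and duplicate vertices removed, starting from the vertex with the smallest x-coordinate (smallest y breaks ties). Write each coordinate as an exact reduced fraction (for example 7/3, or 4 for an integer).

1. After x ≥ 9: [(9,0) (17,0) (19,1) (20,8) (20,9) (16,19) (9,50/3)]
2. After x ≤ 13: [(9,0) (13,0) (13,18) (9,50/3)]
3. After y ≥ 5: [(9,5) (13,5) (13,18) (9,50/3)]
4. After y ≤ 17: [(9,5) (13,5) (13,17) (10,17) (9,50/3)]
5. Canonical ring: [(9,5) (13,5) (13,17) (10,17) (9,50/3)]

Clipped polygon: [(9,5) (13,5) (13,17) (10,17) (9,50/3)]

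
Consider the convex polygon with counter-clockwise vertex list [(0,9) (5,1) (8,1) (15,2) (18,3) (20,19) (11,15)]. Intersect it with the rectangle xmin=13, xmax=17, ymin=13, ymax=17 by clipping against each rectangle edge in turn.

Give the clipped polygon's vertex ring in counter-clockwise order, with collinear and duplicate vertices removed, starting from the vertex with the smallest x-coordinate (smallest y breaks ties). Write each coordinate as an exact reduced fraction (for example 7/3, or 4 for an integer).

1. After x ≥ 13: [(13,12/7) (15,2) (18,3) (20,19) (13,143/9)]
2. After x ≤ 17: [(13,12/7) (15,2) (17,8/3) (17,53/3) (13,143/9)]
3. After y ≥ 13: [(13,13) (17,13) (17,53/3) (13,143/9)]
4. After y ≤ 17: [(13,13) (17,13) (17,17) (31/2,17) (13,143/9)]
5. Canonical ring: [(13,13) (17,13) (17,17) (31/2,17) (13,143/9)]

Clipped polygon: [(13,13) (17,13) (17,17) (31/2,17) (13,143/9)]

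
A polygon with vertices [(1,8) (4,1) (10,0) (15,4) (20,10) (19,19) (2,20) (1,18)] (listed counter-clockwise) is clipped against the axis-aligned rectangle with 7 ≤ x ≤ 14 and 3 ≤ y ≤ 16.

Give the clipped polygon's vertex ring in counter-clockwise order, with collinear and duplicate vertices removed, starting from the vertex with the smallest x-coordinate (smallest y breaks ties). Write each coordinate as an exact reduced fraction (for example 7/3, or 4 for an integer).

Clipped polygon: [(7,3) (55/4,3) (14,16/5) (14,16) (7,16)]

1. After x ≥ 7: [(7,1/2) (10,0) (15,4) (20,10) (19,19) (7,335/17)]
2. After x ≤ 14: [(7,1/2) (10,0) (14,16/5) (14,328/17) (7,335/17)]
3. After y ≥ 3: [(7,3) (55/4,3) (14,16/5) (14,328/17) (7,335/17)]
4. After y ≤ 16: [(7,16) (7,3) (55/4,3) (14,16/5) (14,16)]
5. Canonical ring: [(7,3) (55/4,3) (14,16/5) (14,16) (7,16)]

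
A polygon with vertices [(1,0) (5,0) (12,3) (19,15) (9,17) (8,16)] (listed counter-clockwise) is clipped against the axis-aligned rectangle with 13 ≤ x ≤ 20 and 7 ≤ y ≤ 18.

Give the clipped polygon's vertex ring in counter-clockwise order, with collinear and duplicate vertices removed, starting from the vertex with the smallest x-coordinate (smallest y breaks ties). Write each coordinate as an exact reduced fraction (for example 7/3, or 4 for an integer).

Clipped polygon: [(13,7) (43/3,7) (19,15) (13,81/5)]

1. After x ≥ 13: [(13,33/7) (19,15) (13,81/5)]
2. After x ≤ 20: [(13,33/7) (19,15) (13,81/5)]
3. After y ≥ 7: [(13,7) (43/3,7) (19,15) (13,81/5)]
4. After y ≤ 18: [(13,7) (43/3,7) (19,15) (13,81/5)]
5. Canonical ring: [(13,7) (43/3,7) (19,15) (13,81/5)]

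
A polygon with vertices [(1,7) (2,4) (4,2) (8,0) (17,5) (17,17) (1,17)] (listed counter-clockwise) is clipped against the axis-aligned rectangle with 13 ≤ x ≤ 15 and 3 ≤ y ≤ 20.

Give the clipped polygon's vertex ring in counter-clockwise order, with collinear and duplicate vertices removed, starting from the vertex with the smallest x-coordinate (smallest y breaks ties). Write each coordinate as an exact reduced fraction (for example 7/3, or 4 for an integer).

Clipped polygon: [(13,3) (67/5,3) (15,35/9) (15,17) (13,17)]

1. After x ≥ 13: [(13,25/9) (17,5) (17,17) (13,17)]
2. After x ≤ 15: [(13,25/9) (15,35/9) (15,17) (13,17)]
3. After y ≥ 3: [(13,3) (67/5,3) (15,35/9) (15,17) (13,17)]
4. After y ≤ 20: [(13,3) (67/5,3) (15,35/9) (15,17) (13,17)]
5. Canonical ring: [(13,3) (67/5,3) (15,35/9) (15,17) (13,17)]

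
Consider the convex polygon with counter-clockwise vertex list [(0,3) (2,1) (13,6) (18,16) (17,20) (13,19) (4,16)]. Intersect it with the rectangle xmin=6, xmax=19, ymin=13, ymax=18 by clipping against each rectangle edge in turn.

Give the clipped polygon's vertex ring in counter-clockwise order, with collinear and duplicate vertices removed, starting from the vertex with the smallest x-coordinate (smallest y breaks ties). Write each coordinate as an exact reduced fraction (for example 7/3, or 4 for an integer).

Clipped polygon: [(6,13) (33/2,13) (18,16) (35/2,18) (10,18) (6,50/3)]

1. After x ≥ 6: [(6,31/11) (13,6) (18,16) (17,20) (13,19) (6,50/3)]
2. After x ≤ 19: [(6,31/11) (13,6) (18,16) (17,20) (13,19) (6,50/3)]
3. After y ≥ 13: [(6,13) (33/2,13) (18,16) (17,20) (13,19) (6,50/3)]
4. After y ≤ 18: [(6,13) (33/2,13) (18,16) (35/2,18) (10,18) (6,50/3)]
5. Canonical ring: [(6,13) (33/2,13) (18,16) (35/2,18) (10,18) (6,50/3)]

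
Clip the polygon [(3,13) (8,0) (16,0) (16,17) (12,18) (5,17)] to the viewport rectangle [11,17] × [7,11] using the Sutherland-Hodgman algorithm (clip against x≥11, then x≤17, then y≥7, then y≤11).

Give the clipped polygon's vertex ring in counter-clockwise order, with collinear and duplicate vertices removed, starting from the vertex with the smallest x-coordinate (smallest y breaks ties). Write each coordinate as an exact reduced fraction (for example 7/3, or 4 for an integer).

1. After x ≥ 11: [(11,0) (16,0) (16,17) (12,18) (11,125/7)]
2. After x ≤ 17: [(11,0) (16,0) (16,17) (12,18) (11,125/7)]
3. After y ≥ 7: [(11,7) (16,7) (16,17) (12,18) (11,125/7)]
4. After y ≤ 11: [(11,11) (11,7) (16,7) (16,11)]
5. Canonical ring: [(11,7) (16,7) (16,11) (11,11)]

Clipped polygon: [(11,7) (16,7) (16,11) (11,11)]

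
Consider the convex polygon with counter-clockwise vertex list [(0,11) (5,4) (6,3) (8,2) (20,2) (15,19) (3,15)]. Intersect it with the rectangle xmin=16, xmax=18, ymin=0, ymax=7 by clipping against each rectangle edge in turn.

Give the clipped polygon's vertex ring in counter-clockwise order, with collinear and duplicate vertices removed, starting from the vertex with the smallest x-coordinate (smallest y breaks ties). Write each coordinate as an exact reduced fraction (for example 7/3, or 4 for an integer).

Clipped polygon: [(16,2) (18,2) (18,7) (16,7)]

1. After x ≥ 16: [(16,2) (20,2) (16,78/5)]
2. After x ≤ 18: [(16,2) (18,2) (18,44/5) (16,78/5)]
3. After y ≥ 0: [(16,2) (18,2) (18,44/5) (16,78/5)]
4. After y ≤ 7: [(16,7) (16,2) (18,2) (18,7)]
5. Canonical ring: [(16,2) (18,2) (18,7) (16,7)]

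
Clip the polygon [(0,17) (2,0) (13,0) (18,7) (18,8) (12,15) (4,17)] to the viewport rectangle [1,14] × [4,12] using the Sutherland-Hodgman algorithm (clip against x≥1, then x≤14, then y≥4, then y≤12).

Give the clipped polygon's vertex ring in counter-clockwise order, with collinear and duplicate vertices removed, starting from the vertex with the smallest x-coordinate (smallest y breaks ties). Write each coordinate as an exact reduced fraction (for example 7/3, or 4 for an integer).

1. After x ≥ 1: [(1,17) (1,17/2) (2,0) (13,0) (18,7) (18,8) (12,15) (4,17)]
2. After x ≤ 14: [(1,17) (1,17/2) (2,0) (13,0) (14,7/5) (14,38/3) (12,15) (4,17)]
3. After y ≥ 4: [(1,17) (1,17/2) (26/17,4) (14,4) (14,38/3) (12,15) (4,17)]
4. After y ≤ 12: [(1,12) (1,17/2) (26/17,4) (14,4) (14,12)]
5. Canonical ring: [(1,17/2) (26/17,4) (14,4) (14,12) (1,12)]

Clipped polygon: [(1,17/2) (26/17,4) (14,4) (14,12) (1,12)]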